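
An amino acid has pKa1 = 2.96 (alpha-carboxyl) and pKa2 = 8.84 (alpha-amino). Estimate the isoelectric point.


pI = (pKa1 + pKa2) / 2
pI = (2.96 + 8.84) / 2
pI = 5.9

5.9


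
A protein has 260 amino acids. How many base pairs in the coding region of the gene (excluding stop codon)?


Each amino acid = 1 codon = 3 bp
bp = 260 * 3 = 780 bp

780 bp


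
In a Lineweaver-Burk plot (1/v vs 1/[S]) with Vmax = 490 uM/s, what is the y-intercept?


y-intercept = 1/Vmax
= 1/490
= 0.002 s/uM

0.002 s/uM


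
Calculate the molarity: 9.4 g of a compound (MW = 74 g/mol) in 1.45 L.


C = (mass / MW) / volume
C = (9.4 / 74) / 1.45
C = 0.0876 M

0.0876 M


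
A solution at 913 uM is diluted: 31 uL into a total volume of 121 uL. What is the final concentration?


C2 = C1 * V1 / V2
C2 = 913 * 31 / 121
C2 = 233.9091 uM

233.9091 uM


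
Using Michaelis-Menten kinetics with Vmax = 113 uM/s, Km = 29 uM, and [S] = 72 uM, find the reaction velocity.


v = Vmax * [S] / (Km + [S])
v = 113 * 72 / (29 + 72)
v = 80.5545 uM/s

80.5545 uM/s


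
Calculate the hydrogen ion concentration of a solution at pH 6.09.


[H+] = 10^(-pH)
[H+] = 10^(-6.09)
[H+] = 8.128e-07 M

8.128e-07 M


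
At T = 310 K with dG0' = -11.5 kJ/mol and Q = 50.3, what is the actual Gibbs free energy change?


dG = dG0' + RT * ln(Q) / 1000
dG = -11.5 + 8.314 * 310 * ln(50.3) / 1000
dG = -1.402 kJ/mol

-1.402 kJ/mol


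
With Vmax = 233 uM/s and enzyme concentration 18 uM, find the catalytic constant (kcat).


kcat = Vmax / [E]t
kcat = 233 / 18
kcat = 12.9444 s^-1

12.9444 s^-1


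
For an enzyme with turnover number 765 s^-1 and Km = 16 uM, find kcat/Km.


Catalytic efficiency = kcat / Km
= 765 / 16
= 47.8125 uM^-1*s^-1

47.8125 uM^-1*s^-1


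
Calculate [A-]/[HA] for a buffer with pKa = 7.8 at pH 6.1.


[A-]/[HA] = 10^(pH - pKa)
= 10^(6.1 - 7.8)
= 0.02

0.02


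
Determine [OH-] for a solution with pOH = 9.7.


[OH-] = 10^(-pOH)
[OH-] = 10^(-9.7)
[OH-] = 1.995e-10 M

1.995e-10 M


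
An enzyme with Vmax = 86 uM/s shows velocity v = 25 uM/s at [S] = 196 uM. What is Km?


Km = [S] * (Vmax - v) / v
Km = 196 * (86 - 25) / 25
Km = 478.24 uM

478.24 uM


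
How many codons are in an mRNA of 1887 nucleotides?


codons = nucleotides / 3
codons = 1887 / 3 = 629

629


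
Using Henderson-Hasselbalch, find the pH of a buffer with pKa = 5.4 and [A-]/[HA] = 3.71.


pH = pKa + log10([A-]/[HA])
pH = 5.4 + log10(3.71)
pH = 5.9694

5.9694


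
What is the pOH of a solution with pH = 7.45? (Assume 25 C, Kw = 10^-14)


pOH = 14 - pH
pOH = 14 - 7.45
pOH = 6.55

6.55


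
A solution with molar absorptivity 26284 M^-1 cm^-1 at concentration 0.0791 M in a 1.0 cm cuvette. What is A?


A = epsilon * c * l
A = 26284 * 0.0791 * 1.0
A = 2079.0644

2079.0644


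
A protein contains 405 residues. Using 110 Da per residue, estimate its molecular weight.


MW = n_residues * 110 Da
MW = 405 * 110
MW = 44550 Da

44550 Da


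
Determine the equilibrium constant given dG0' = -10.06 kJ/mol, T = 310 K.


Keq = exp(-dG0 * 1000 / (R * T))
Keq = exp(-(-10.06) * 1000 / (8.314 * 310))
Keq = 49.5632

49.5632


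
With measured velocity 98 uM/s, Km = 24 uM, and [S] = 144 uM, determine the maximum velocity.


Vmax = v * (Km + [S]) / [S]
Vmax = 98 * (24 + 144) / 144
Vmax = 114.3333 uM/s

114.3333 uM/s


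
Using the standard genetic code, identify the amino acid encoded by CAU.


Standard genetic code lookup.
Codon CAU -> His

His


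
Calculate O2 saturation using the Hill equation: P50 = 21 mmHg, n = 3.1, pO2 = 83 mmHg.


Y = pO2^n / (P50^n + pO2^n)
Y = 83^3.1 / (21^3.1 + 83^3.1)
Y = 98.61%

98.61%


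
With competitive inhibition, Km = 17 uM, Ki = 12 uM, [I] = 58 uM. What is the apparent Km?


Km_app = Km * (1 + [I]/Ki)
Km_app = 17 * (1 + 58/12)
Km_app = 99.1667 uM

99.1667 uM


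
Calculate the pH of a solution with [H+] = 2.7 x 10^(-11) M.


pH = -log10([H+])
pH = -log10(2.7 x 10^(-11))
pH = 10.5686

10.5686


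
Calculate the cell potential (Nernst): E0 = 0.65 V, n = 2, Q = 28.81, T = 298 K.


E = E0 - (RT/nF) * ln(Q)
E = 0.65 - (8.314 * 298 / (2 * 96485)) * ln(28.81)
E = 0.6069 V

0.6069 V


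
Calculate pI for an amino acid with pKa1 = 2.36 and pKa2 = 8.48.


pI = (pKa1 + pKa2) / 2
pI = (2.36 + 8.48) / 2
pI = 5.42

5.42


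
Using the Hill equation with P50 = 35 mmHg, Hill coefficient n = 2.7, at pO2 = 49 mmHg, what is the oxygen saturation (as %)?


Y = pO2^n / (P50^n + pO2^n)
Y = 49^2.7 / (35^2.7 + 49^2.7)
Y = 71.27%

71.27%


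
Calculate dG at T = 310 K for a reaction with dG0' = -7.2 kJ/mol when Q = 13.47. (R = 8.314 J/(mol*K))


dG = dG0' + RT * ln(Q) / 1000
dG = -7.2 + 8.314 * 310 * ln(13.47) / 1000
dG = -0.4977 kJ/mol

-0.4977 kJ/mol


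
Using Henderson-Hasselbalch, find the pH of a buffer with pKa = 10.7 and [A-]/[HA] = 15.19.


pH = pKa + log10([A-]/[HA])
pH = 10.7 + log10(15.19)
pH = 11.8816

11.8816


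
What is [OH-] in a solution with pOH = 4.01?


[OH-] = 10^(-pOH)
[OH-] = 10^(-4.01)
[OH-] = 9.772e-05 M

9.772e-05 M


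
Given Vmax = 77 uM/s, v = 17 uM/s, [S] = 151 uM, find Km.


Km = [S] * (Vmax - v) / v
Km = 151 * (77 - 17) / 17
Km = 532.9412 uM

532.9412 uM


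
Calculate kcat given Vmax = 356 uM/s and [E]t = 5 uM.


kcat = Vmax / [E]t
kcat = 356 / 5
kcat = 71.2 s^-1

71.2 s^-1


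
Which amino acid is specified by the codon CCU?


Standard genetic code lookup.
Codon CCU -> Pro

Pro


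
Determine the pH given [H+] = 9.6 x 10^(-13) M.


pH = -log10([H+])
pH = -log10(9.6 x 10^(-13))
pH = 12.0177

12.0177


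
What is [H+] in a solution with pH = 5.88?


[H+] = 10^(-pH)
[H+] = 10^(-5.88)
[H+] = 1.318e-06 M

1.318e-06 M


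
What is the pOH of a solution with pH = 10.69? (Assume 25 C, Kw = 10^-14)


pOH = 14 - pH
pOH = 14 - 10.69
pOH = 3.31

3.31


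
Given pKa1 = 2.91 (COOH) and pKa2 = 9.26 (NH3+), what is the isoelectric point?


pI = (pKa1 + pKa2) / 2
pI = (2.91 + 9.26) / 2
pI = 6.085

6.085


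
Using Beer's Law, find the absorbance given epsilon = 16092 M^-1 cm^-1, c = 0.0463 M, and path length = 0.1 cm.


A = epsilon * c * l
A = 16092 * 0.0463 * 0.1
A = 74.506

74.506


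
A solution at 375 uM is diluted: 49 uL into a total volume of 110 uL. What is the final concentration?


C2 = C1 * V1 / V2
C2 = 375 * 49 / 110
C2 = 167.0455 uM

167.0455 uM


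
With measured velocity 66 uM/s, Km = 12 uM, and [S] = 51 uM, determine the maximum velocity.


Vmax = v * (Km + [S]) / [S]
Vmax = 66 * (12 + 51) / 51
Vmax = 81.5294 uM/s

81.5294 uM/s


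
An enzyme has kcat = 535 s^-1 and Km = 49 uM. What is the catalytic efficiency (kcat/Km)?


Catalytic efficiency = kcat / Km
= 535 / 49
= 10.9184 uM^-1*s^-1

10.9184 uM^-1*s^-1


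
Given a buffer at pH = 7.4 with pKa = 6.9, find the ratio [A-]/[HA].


[A-]/[HA] = 10^(pH - pKa)
= 10^(7.4 - 6.9)
= 3.1623

3.1623


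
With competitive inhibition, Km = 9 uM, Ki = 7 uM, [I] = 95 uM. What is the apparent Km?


Km_app = Km * (1 + [I]/Ki)
Km_app = 9 * (1 + 95/7)
Km_app = 131.1429 uM

131.1429 uM


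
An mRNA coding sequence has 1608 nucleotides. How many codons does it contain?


codons = nucleotides / 3
codons = 1608 / 3 = 536

536


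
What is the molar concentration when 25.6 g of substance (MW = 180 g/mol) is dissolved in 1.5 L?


C = (mass / MW) / volume
C = (25.6 / 180) / 1.5
C = 0.0948 M

0.0948 M


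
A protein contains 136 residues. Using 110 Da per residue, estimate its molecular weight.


MW = n_residues * 110 Da
MW = 136 * 110
MW = 14960 Da

14960 Da


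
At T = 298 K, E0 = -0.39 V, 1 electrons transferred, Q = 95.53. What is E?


E = E0 - (RT/nF) * ln(Q)
E = -0.39 - (8.314 * 298 / (1 * 96485)) * ln(95.53)
E = -0.5071 V

-0.5071 V


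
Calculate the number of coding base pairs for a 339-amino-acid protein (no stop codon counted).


Each amino acid = 1 codon = 3 bp
bp = 339 * 3 = 1017 bp

1017 bp


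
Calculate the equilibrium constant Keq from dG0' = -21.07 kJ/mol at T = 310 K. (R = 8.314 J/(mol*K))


Keq = exp(-dG0 * 1000 / (R * T))
Keq = exp(-(-21.07) * 1000 / (8.314 * 310))
Keq = 3551.3932

3551.3932


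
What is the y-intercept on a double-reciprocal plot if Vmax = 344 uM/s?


y-intercept = 1/Vmax
= 1/344
= 0.0029 s/uM

0.0029 s/uM


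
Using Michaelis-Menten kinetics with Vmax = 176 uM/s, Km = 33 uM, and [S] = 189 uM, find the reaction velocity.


v = Vmax * [S] / (Km + [S])
v = 176 * 189 / (33 + 189)
v = 149.8378 uM/s

149.8378 uM/s


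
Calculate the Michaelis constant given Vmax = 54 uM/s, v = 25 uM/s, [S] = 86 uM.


Km = [S] * (Vmax - v) / v
Km = 86 * (54 - 25) / 25
Km = 99.76 uM

99.76 uM


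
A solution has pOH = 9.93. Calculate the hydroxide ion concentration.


[OH-] = 10^(-pOH)
[OH-] = 10^(-9.93)
[OH-] = 1.175e-10 M

1.175e-10 M


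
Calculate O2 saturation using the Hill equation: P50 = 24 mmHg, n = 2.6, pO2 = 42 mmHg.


Y = pO2^n / (P50^n + pO2^n)
Y = 42^2.6 / (24^2.6 + 42^2.6)
Y = 81.08%

81.08%


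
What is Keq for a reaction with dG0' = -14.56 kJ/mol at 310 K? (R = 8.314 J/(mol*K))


Keq = exp(-dG0 * 1000 / (R * T))
Keq = exp(-(-14.56) * 1000 / (8.314 * 310))
Keq = 284.0741

284.0741


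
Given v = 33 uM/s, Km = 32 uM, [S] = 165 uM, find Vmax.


Vmax = v * (Km + [S]) / [S]
Vmax = 33 * (32 + 165) / 165
Vmax = 39.4 uM/s

39.4 uM/s


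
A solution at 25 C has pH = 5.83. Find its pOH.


pOH = 14 - pH
pOH = 14 - 5.83
pOH = 8.17

8.17


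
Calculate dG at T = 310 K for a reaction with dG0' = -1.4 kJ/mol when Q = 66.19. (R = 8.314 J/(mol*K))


dG = dG0' + RT * ln(Q) / 1000
dG = -1.4 + 8.314 * 310 * ln(66.19) / 1000
dG = 9.4056 kJ/mol

9.4056 kJ/mol


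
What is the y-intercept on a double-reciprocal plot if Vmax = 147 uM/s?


y-intercept = 1/Vmax
= 1/147
= 0.0068 s/uM

0.0068 s/uM


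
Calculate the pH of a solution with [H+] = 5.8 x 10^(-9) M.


pH = -log10([H+])
pH = -log10(5.8 x 10^(-9))
pH = 8.2366

8.2366


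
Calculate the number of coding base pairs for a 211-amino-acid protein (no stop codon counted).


Each amino acid = 1 codon = 3 bp
bp = 211 * 3 = 633 bp

633 bp


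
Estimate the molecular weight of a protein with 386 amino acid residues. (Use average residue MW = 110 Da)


MW = n_residues * 110 Da
MW = 386 * 110
MW = 42460 Da

42460 Da


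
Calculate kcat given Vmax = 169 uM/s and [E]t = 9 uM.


kcat = Vmax / [E]t
kcat = 169 / 9
kcat = 18.7778 s^-1

18.7778 s^-1


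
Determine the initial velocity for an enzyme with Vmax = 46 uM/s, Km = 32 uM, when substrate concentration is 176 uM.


v = Vmax * [S] / (Km + [S])
v = 46 * 176 / (32 + 176)
v = 38.9231 uM/s

38.9231 uM/s


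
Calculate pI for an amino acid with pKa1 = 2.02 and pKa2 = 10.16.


pI = (pKa1 + pKa2) / 2
pI = (2.02 + 10.16) / 2
pI = 6.09

6.09


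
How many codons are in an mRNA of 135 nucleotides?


codons = nucleotides / 3
codons = 135 / 3 = 45

45


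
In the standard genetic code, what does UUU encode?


Standard genetic code lookup.
Codon UUU -> Phe

Phe


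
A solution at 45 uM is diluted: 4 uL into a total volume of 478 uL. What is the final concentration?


C2 = C1 * V1 / V2
C2 = 45 * 4 / 478
C2 = 0.3766 uM

0.3766 uM


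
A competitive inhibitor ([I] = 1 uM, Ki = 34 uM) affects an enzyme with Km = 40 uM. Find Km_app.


Km_app = Km * (1 + [I]/Ki)
Km_app = 40 * (1 + 1/34)
Km_app = 41.1765 uM

41.1765 uM


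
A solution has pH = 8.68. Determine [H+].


[H+] = 10^(-pH)
[H+] = 10^(-8.68)
[H+] = 2.089e-09 M

2.089e-09 M


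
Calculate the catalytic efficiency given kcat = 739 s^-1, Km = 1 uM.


Catalytic efficiency = kcat / Km
= 739 / 1
= 739.0 uM^-1*s^-1

739.0 uM^-1*s^-1


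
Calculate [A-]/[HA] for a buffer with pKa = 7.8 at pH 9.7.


[A-]/[HA] = 10^(pH - pKa)
= 10^(9.7 - 7.8)
= 79.4328

79.4328


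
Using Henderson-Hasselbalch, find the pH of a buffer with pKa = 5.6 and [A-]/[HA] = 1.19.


pH = pKa + log10([A-]/[HA])
pH = 5.6 + log10(1.19)
pH = 5.6755

5.6755


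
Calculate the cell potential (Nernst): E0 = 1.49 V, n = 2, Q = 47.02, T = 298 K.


E = E0 - (RT/nF) * ln(Q)
E = 1.49 - (8.314 * 298 / (2 * 96485)) * ln(47.02)
E = 1.4406 V

1.4406 V


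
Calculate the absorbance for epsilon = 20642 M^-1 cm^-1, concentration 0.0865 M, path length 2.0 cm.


A = epsilon * c * l
A = 20642 * 0.0865 * 2.0
A = 3571.066

3571.066


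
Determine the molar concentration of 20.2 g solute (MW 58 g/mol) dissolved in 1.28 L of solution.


C = (mass / MW) / volume
C = (20.2 / 58) / 1.28
C = 0.2721 M

0.2721 M


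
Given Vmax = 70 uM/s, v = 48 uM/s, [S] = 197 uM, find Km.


Km = [S] * (Vmax - v) / v
Km = 197 * (70 - 48) / 48
Km = 90.2917 uM

90.2917 uM


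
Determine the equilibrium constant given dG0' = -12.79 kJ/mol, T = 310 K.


Keq = exp(-dG0 * 1000 / (R * T))
Keq = exp(-(-12.79) * 1000 / (8.314 * 310))
Keq = 142.948

142.948


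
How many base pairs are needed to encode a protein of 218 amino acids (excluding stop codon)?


Each amino acid = 1 codon = 3 bp
bp = 218 * 3 = 654 bp

654 bp


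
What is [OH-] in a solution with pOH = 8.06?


[OH-] = 10^(-pOH)
[OH-] = 10^(-8.06)
[OH-] = 8.710e-09 M

8.710e-09 M


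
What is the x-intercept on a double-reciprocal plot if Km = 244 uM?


x-intercept = -1/Km
= -1/244
= -0.0041 1/uM

-0.0041 1/uM


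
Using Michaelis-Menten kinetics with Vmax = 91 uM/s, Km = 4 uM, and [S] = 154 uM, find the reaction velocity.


v = Vmax * [S] / (Km + [S])
v = 91 * 154 / (4 + 154)
v = 88.6962 uM/s

88.6962 uM/s


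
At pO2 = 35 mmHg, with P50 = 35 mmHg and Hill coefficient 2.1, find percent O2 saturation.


Y = pO2^n / (P50^n + pO2^n)
Y = 35^2.1 / (35^2.1 + 35^2.1)
Y = 50.0%

50.0%


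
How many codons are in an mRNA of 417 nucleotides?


codons = nucleotides / 3
codons = 417 / 3 = 139

139


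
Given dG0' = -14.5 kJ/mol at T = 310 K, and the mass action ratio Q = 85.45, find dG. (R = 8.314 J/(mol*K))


dG = dG0' + RT * ln(Q) / 1000
dG = -14.5 + 8.314 * 310 * ln(85.45) / 1000
dG = -3.0362 kJ/mol

-3.0362 kJ/mol


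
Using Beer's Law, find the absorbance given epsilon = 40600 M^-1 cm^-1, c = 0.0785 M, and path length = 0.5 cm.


A = epsilon * c * l
A = 40600 * 0.0785 * 0.5
A = 1593.55

1593.55


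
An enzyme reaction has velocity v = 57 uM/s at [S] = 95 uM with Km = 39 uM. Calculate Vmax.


Vmax = v * (Km + [S]) / [S]
Vmax = 57 * (39 + 95) / 95
Vmax = 80.4 uM/s

80.4 uM/s


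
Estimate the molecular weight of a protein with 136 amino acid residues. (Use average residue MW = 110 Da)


MW = n_residues * 110 Da
MW = 136 * 110
MW = 14960 Da

14960 Da


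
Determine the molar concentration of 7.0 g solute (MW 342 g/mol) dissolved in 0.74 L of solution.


C = (mass / MW) / volume
C = (7.0 / 342) / 0.74
C = 0.0277 M

0.0277 M


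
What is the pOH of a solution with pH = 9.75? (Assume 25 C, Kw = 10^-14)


pOH = 14 - pH
pOH = 14 - 9.75
pOH = 4.25

4.25


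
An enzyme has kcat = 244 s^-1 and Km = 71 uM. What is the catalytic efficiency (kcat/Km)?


Catalytic efficiency = kcat / Km
= 244 / 71
= 3.4366 uM^-1*s^-1

3.4366 uM^-1*s^-1


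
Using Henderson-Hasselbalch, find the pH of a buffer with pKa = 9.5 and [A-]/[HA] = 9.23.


pH = pKa + log10([A-]/[HA])
pH = 9.5 + log10(9.23)
pH = 10.4652

10.4652


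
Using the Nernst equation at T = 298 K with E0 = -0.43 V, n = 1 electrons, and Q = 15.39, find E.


E = E0 - (RT/nF) * ln(Q)
E = -0.43 - (8.314 * 298 / (1 * 96485)) * ln(15.39)
E = -0.5002 V

-0.5002 V


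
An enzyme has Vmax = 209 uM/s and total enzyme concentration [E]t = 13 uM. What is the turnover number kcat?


kcat = Vmax / [E]t
kcat = 209 / 13
kcat = 16.0769 s^-1

16.0769 s^-1


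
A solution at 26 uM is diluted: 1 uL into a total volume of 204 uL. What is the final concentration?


C2 = C1 * V1 / V2
C2 = 26 * 1 / 204
C2 = 0.1275 uM

0.1275 uM


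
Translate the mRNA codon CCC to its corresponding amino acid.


Standard genetic code lookup.
Codon CCC -> Pro

Pro


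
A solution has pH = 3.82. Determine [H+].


[H+] = 10^(-pH)
[H+] = 10^(-3.82)
[H+] = 1.514e-04 M

1.514e-04 M


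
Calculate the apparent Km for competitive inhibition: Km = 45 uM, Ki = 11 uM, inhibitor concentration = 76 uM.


Km_app = Km * (1 + [I]/Ki)
Km_app = 45 * (1 + 76/11)
Km_app = 355.9091 uM

355.9091 uM


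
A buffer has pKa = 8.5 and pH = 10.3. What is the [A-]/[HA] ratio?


[A-]/[HA] = 10^(pH - pKa)
= 10^(10.3 - 8.5)
= 63.0957

63.0957


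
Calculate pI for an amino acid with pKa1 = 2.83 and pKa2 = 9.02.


pI = (pKa1 + pKa2) / 2
pI = (2.83 + 9.02) / 2
pI = 5.925

5.925


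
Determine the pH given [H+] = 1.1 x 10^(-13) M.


pH = -log10([H+])
pH = -log10(1.1 x 10^(-13))
pH = 12.9586

12.9586


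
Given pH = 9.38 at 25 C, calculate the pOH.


pOH = 14 - pH
pOH = 14 - 9.38
pOH = 4.62

4.62


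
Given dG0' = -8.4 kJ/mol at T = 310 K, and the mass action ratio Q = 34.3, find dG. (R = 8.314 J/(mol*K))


dG = dG0' + RT * ln(Q) / 1000
dG = -8.4 + 8.314 * 310 * ln(34.3) / 1000
dG = 0.7113 kJ/mol

0.7113 kJ/mol


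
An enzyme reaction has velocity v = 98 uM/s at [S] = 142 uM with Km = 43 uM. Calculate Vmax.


Vmax = v * (Km + [S]) / [S]
Vmax = 98 * (43 + 142) / 142
Vmax = 127.6761 uM/s

127.6761 uM/s


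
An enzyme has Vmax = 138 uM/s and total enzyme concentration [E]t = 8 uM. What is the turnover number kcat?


kcat = Vmax / [E]t
kcat = 138 / 8
kcat = 17.25 s^-1

17.25 s^-1


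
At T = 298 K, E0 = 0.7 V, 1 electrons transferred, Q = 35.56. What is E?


E = E0 - (RT/nF) * ln(Q)
E = 0.7 - (8.314 * 298 / (1 * 96485)) * ln(35.56)
E = 0.6083 V

0.6083 V


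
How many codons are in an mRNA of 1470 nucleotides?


codons = nucleotides / 3
codons = 1470 / 3 = 490

490


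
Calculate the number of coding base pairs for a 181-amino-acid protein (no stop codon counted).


Each amino acid = 1 codon = 3 bp
bp = 181 * 3 = 543 bp

543 bp


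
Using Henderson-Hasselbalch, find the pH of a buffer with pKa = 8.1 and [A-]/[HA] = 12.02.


pH = pKa + log10([A-]/[HA])
pH = 8.1 + log10(12.02)
pH = 9.1799

9.1799


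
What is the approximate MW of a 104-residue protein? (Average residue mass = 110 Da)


MW = n_residues * 110 Da
MW = 104 * 110
MW = 11440 Da

11440 Da


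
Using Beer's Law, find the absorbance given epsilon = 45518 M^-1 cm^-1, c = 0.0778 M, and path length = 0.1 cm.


A = epsilon * c * l
A = 45518 * 0.0778 * 0.1
A = 354.13

354.13


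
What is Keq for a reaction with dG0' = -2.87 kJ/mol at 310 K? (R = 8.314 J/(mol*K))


Keq = exp(-dG0 * 1000 / (R * T))
Keq = exp(-(-2.87) * 1000 / (8.314 * 310))
Keq = 3.0452

3.0452


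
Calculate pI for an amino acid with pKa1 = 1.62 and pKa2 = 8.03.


pI = (pKa1 + pKa2) / 2
pI = (1.62 + 8.03) / 2
pI = 4.825

4.825


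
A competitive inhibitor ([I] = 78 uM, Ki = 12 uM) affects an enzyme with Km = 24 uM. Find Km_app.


Km_app = Km * (1 + [I]/Ki)
Km_app = 24 * (1 + 78/12)
Km_app = 180.0 uM

180.0 uM


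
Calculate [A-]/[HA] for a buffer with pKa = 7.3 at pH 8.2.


[A-]/[HA] = 10^(pH - pKa)
= 10^(8.2 - 7.3)
= 7.9433

7.9433


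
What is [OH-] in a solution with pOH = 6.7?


[OH-] = 10^(-pOH)
[OH-] = 10^(-6.7)
[OH-] = 1.995e-07 M

1.995e-07 M


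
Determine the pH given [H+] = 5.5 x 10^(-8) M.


pH = -log10([H+])
pH = -log10(5.5 x 10^(-8))
pH = 7.2596

7.2596


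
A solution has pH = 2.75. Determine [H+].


[H+] = 10^(-pH)
[H+] = 10^(-2.75)
[H+] = 0.0018 M

0.0018 M


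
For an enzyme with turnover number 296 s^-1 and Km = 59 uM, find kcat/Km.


Catalytic efficiency = kcat / Km
= 296 / 59
= 5.0169 uM^-1*s^-1

5.0169 uM^-1*s^-1


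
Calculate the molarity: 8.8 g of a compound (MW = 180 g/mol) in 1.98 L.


C = (mass / MW) / volume
C = (8.8 / 180) / 1.98
C = 0.0247 M

0.0247 M


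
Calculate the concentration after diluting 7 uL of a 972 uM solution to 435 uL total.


C2 = C1 * V1 / V2
C2 = 972 * 7 / 435
C2 = 15.6414 uM

15.6414 uM


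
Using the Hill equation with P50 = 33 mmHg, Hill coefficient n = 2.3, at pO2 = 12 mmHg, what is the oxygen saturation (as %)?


Y = pO2^n / (P50^n + pO2^n)
Y = 12^2.3 / (33^2.3 + 12^2.3)
Y = 8.89%

8.89%


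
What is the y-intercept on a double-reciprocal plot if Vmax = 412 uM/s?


y-intercept = 1/Vmax
= 1/412
= 0.0024 s/uM

0.0024 s/uM


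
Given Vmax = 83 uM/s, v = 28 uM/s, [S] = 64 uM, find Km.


Km = [S] * (Vmax - v) / v
Km = 64 * (83 - 28) / 28
Km = 125.7143 uM

125.7143 uM


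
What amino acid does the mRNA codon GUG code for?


Standard genetic code lookup.
Codon GUG -> Val

Val


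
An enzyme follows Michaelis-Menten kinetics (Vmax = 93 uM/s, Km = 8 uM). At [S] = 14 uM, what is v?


v = Vmax * [S] / (Km + [S])
v = 93 * 14 / (8 + 14)
v = 59.1818 uM/s

59.1818 uM/s


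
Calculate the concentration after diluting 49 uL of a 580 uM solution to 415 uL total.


C2 = C1 * V1 / V2
C2 = 580 * 49 / 415
C2 = 68.4819 uM

68.4819 uM


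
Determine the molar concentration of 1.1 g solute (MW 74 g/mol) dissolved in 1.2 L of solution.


C = (mass / MW) / volume
C = (1.1 / 74) / 1.2
C = 0.0124 M

0.0124 M


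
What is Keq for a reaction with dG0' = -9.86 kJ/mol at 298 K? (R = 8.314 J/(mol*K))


Keq = exp(-dG0 * 1000 / (R * T))
Keq = exp(-(-9.86) * 1000 / (8.314 * 298))
Keq = 53.5011

53.5011


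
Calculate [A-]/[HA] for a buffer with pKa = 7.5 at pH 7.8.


[A-]/[HA] = 10^(pH - pKa)
= 10^(7.8 - 7.5)
= 1.9953

1.9953


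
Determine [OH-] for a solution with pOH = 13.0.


[OH-] = 10^(-pOH)
[OH-] = 10^(-13.0)
[OH-] = 1.000e-13 M

1.000e-13 M


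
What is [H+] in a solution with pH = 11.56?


[H+] = 10^(-pH)
[H+] = 10^(-11.56)
[H+] = 2.754e-12 M

2.754e-12 M


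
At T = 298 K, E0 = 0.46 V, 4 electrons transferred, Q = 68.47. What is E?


E = E0 - (RT/nF) * ln(Q)
E = 0.46 - (8.314 * 298 / (4 * 96485)) * ln(68.47)
E = 0.4329 V

0.4329 V


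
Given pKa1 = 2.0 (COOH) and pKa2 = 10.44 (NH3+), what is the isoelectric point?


pI = (pKa1 + pKa2) / 2
pI = (2.0 + 10.44) / 2
pI = 6.22

6.22


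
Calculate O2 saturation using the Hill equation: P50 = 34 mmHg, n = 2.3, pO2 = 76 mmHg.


Y = pO2^n / (P50^n + pO2^n)
Y = 76^2.3 / (34^2.3 + 76^2.3)
Y = 86.41%

86.41%


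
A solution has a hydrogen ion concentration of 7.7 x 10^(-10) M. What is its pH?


pH = -log10([H+])
pH = -log10(7.7 x 10^(-10))
pH = 9.1135

9.1135


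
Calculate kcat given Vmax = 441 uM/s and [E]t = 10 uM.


kcat = Vmax / [E]t
kcat = 441 / 10
kcat = 44.1 s^-1

44.1 s^-1


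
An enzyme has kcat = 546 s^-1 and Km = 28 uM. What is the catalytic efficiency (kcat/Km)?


Catalytic efficiency = kcat / Km
= 546 / 28
= 19.5 uM^-1*s^-1

19.5 uM^-1*s^-1


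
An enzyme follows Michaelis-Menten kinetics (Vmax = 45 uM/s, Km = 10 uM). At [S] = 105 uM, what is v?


v = Vmax * [S] / (Km + [S])
v = 45 * 105 / (10 + 105)
v = 41.087 uM/s

41.087 uM/s


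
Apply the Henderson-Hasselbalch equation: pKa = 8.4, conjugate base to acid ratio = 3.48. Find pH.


pH = pKa + log10([A-]/[HA])
pH = 8.4 + log10(3.48)
pH = 8.9416

8.9416


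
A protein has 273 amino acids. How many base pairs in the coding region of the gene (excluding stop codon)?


Each amino acid = 1 codon = 3 bp
bp = 273 * 3 = 819 bp

819 bp


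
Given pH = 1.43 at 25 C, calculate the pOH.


pOH = 14 - pH
pOH = 14 - 1.43
pOH = 12.57

12.57


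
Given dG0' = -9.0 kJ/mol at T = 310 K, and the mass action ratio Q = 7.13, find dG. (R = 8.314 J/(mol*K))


dG = dG0' + RT * ln(Q) / 1000
dG = -9.0 + 8.314 * 310 * ln(7.13) / 1000
dG = -3.9373 kJ/mol

-3.9373 kJ/mol


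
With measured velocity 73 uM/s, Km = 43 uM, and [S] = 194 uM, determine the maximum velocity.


Vmax = v * (Km + [S]) / [S]
Vmax = 73 * (43 + 194) / 194
Vmax = 89.1804 uM/s

89.1804 uM/s


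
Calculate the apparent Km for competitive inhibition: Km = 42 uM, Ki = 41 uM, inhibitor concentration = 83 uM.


Km_app = Km * (1 + [I]/Ki)
Km_app = 42 * (1 + 83/41)
Km_app = 127.0244 uM

127.0244 uM


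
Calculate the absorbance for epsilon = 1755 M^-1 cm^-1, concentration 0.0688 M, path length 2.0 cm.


A = epsilon * c * l
A = 1755 * 0.0688 * 2.0
A = 241.488

241.488


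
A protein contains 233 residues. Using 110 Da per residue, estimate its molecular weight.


MW = n_residues * 110 Da
MW = 233 * 110
MW = 25630 Da

25630 Da


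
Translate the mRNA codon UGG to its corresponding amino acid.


Standard genetic code lookup.
Codon UGG -> Trp

Trp


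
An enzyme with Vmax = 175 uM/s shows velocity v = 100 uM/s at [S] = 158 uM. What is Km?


Km = [S] * (Vmax - v) / v
Km = 158 * (175 - 100) / 100
Km = 118.5 uM

118.5 uM


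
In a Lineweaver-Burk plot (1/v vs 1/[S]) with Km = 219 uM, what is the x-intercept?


x-intercept = -1/Km
= -1/219
= -0.0046 1/uM

-0.0046 1/uM


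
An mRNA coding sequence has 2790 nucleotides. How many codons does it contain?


codons = nucleotides / 3
codons = 2790 / 3 = 930

930


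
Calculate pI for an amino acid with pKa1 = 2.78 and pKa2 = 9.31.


pI = (pKa1 + pKa2) / 2
pI = (2.78 + 9.31) / 2
pI = 6.045

6.045


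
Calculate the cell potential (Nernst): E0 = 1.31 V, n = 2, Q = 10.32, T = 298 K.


E = E0 - (RT/nF) * ln(Q)
E = 1.31 - (8.314 * 298 / (2 * 96485)) * ln(10.32)
E = 1.28 V

1.28 V


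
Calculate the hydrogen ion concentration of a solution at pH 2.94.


[H+] = 10^(-pH)
[H+] = 10^(-2.94)
[H+] = 0.0011 M

0.0011 M


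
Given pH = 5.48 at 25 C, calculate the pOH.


pOH = 14 - pH
pOH = 14 - 5.48
pOH = 8.52

8.52


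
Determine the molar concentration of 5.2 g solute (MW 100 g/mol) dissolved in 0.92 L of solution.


C = (mass / MW) / volume
C = (5.2 / 100) / 0.92
C = 0.0565 M

0.0565 M


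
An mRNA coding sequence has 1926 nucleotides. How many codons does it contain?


codons = nucleotides / 3
codons = 1926 / 3 = 642

642


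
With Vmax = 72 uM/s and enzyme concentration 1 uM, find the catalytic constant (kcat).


kcat = Vmax / [E]t
kcat = 72 / 1
kcat = 72.0 s^-1

72.0 s^-1


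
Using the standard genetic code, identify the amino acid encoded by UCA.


Standard genetic code lookup.
Codon UCA -> Ser

Ser


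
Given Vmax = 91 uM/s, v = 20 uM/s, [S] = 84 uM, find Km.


Km = [S] * (Vmax - v) / v
Km = 84 * (91 - 20) / 20
Km = 298.2 uM

298.2 uM


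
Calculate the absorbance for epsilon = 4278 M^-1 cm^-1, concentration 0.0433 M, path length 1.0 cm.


A = epsilon * c * l
A = 4278 * 0.0433 * 1.0
A = 185.2374

185.2374


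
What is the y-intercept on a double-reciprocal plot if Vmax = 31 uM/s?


y-intercept = 1/Vmax
= 1/31
= 0.0323 s/uM

0.0323 s/uM


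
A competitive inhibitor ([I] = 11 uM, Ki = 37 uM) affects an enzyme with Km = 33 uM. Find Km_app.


Km_app = Km * (1 + [I]/Ki)
Km_app = 33 * (1 + 11/37)
Km_app = 42.8108 uM

42.8108 uM


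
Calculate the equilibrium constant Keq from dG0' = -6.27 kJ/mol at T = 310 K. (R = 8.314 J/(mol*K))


Keq = exp(-dG0 * 1000 / (R * T))
Keq = exp(-(-6.27) * 1000 / (8.314 * 310))
Keq = 11.3901

11.3901


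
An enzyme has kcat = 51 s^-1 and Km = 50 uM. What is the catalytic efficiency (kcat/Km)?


Catalytic efficiency = kcat / Km
= 51 / 50
= 1.02 uM^-1*s^-1

1.02 uM^-1*s^-1


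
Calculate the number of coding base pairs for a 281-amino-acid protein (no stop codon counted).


Each amino acid = 1 codon = 3 bp
bp = 281 * 3 = 843 bp

843 bp


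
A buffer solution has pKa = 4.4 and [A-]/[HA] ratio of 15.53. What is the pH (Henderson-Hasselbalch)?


pH = pKa + log10([A-]/[HA])
pH = 4.4 + log10(15.53)
pH = 5.5912

5.5912


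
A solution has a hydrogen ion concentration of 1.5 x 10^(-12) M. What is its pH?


pH = -log10([H+])
pH = -log10(1.5 x 10^(-12))
pH = 11.8239

11.8239


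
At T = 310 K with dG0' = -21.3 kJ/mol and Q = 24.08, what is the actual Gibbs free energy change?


dG = dG0' + RT * ln(Q) / 1000
dG = -21.3 + 8.314 * 310 * ln(24.08) / 1000
dG = -13.1005 kJ/mol

-13.1005 kJ/mol


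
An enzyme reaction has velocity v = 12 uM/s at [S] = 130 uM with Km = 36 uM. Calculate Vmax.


Vmax = v * (Km + [S]) / [S]
Vmax = 12 * (36 + 130) / 130
Vmax = 15.3231 uM/s

15.3231 uM/s


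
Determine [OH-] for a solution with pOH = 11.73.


[OH-] = 10^(-pOH)
[OH-] = 10^(-11.73)
[OH-] = 1.862e-12 M

1.862e-12 M


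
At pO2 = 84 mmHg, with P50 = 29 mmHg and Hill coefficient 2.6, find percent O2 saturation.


Y = pO2^n / (P50^n + pO2^n)
Y = 84^2.6 / (29^2.6 + 84^2.6)
Y = 94.08%

94.08%


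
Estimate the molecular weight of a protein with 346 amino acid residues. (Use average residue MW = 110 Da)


MW = n_residues * 110 Da
MW = 346 * 110
MW = 38060 Da

38060 Da


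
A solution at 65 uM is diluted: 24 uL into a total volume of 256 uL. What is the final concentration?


C2 = C1 * V1 / V2
C2 = 65 * 24 / 256
C2 = 6.0938 uM

6.0938 uM


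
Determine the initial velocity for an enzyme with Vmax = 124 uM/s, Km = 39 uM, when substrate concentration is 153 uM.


v = Vmax * [S] / (Km + [S])
v = 124 * 153 / (39 + 153)
v = 98.8125 uM/s

98.8125 uM/s


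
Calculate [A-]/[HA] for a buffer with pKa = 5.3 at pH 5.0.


[A-]/[HA] = 10^(pH - pKa)
= 10^(5.0 - 5.3)
= 0.5012

0.5012


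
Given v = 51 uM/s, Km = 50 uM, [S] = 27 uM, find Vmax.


Vmax = v * (Km + [S]) / [S]
Vmax = 51 * (50 + 27) / 27
Vmax = 145.4444 uM/s

145.4444 uM/s


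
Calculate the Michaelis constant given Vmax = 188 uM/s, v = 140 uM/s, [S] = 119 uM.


Km = [S] * (Vmax - v) / v
Km = 119 * (188 - 140) / 140
Km = 40.8 uM

40.8 uM


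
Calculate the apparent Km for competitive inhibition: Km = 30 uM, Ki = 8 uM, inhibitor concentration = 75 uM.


Km_app = Km * (1 + [I]/Ki)
Km_app = 30 * (1 + 75/8)
Km_app = 311.25 uM

311.25 uM


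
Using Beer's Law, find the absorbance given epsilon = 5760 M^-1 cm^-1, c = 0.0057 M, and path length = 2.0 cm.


A = epsilon * c * l
A = 5760 * 0.0057 * 2.0
A = 65.664

65.664


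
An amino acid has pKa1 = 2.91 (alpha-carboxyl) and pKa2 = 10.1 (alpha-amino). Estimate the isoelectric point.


pI = (pKa1 + pKa2) / 2
pI = (2.91 + 10.1) / 2
pI = 6.505

6.505


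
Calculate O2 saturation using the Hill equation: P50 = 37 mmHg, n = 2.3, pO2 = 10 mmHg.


Y = pO2^n / (P50^n + pO2^n)
Y = 10^2.3 / (37^2.3 + 10^2.3)
Y = 4.7%

4.7%


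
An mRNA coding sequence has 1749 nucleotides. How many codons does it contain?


codons = nucleotides / 3
codons = 1749 / 3 = 583

583


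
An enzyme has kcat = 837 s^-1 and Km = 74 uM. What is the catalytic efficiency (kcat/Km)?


Catalytic efficiency = kcat / Km
= 837 / 74
= 11.3108 uM^-1*s^-1

11.3108 uM^-1*s^-1


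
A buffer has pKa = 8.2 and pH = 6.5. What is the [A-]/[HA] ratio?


[A-]/[HA] = 10^(pH - pKa)
= 10^(6.5 - 8.2)
= 0.02

0.02


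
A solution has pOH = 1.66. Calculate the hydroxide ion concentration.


[OH-] = 10^(-pOH)
[OH-] = 10^(-1.66)
[OH-] = 0.0219 M

0.0219 M


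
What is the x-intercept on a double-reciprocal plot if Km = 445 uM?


x-intercept = -1/Km
= -1/445
= -0.0022 1/uM

-0.0022 1/uM


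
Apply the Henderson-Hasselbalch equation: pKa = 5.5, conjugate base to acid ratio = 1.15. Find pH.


pH = pKa + log10([A-]/[HA])
pH = 5.5 + log10(1.15)
pH = 5.5607

5.5607


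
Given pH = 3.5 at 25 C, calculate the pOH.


pOH = 14 - pH
pOH = 14 - 3.5
pOH = 10.5

10.5


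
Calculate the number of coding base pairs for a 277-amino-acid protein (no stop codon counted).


Each amino acid = 1 codon = 3 bp
bp = 277 * 3 = 831 bp

831 bp


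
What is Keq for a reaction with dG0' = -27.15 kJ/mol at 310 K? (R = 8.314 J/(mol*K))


Keq = exp(-dG0 * 1000 / (R * T))
Keq = exp(-(-27.15) * 1000 / (8.314 * 310))
Keq = 37575.84

37575.84


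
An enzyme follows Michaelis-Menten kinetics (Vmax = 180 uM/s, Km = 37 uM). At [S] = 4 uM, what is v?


v = Vmax * [S] / (Km + [S])
v = 180 * 4 / (37 + 4)
v = 17.561 uM/s

17.561 uM/s


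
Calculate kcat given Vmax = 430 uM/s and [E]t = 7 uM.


kcat = Vmax / [E]t
kcat = 430 / 7
kcat = 61.4286 s^-1

61.4286 s^-1


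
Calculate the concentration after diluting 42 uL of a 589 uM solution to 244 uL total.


C2 = C1 * V1 / V2
C2 = 589 * 42 / 244
C2 = 101.3852 uM

101.3852 uM


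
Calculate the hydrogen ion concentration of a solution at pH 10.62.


[H+] = 10^(-pH)
[H+] = 10^(-10.62)
[H+] = 2.399e-11 M

2.399e-11 M


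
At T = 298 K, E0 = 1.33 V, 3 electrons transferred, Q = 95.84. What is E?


E = E0 - (RT/nF) * ln(Q)
E = 1.33 - (8.314 * 298 / (3 * 96485)) * ln(95.84)
E = 1.2909 V

1.2909 V


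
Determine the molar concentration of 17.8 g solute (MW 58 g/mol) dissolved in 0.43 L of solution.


C = (mass / MW) / volume
C = (17.8 / 58) / 0.43
C = 0.7137 M

0.7137 M


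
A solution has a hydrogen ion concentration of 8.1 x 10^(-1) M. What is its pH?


pH = -log10([H+])
pH = -log10(8.1 x 10^(-1))
pH = 0.0915

0.0915


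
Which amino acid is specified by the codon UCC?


Standard genetic code lookup.
Codon UCC -> Ser

Ser


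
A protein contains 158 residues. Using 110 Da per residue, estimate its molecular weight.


MW = n_residues * 110 Da
MW = 158 * 110
MW = 17380 Da

17380 Da


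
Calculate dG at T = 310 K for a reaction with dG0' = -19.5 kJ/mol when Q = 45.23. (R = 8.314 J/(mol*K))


dG = dG0' + RT * ln(Q) / 1000
dG = -19.5 + 8.314 * 310 * ln(45.23) / 1000
dG = -9.6758 kJ/mol

-9.6758 kJ/mol


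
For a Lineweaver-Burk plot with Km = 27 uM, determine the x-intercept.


x-intercept = -1/Km
= -1/27
= -0.037 1/uM

-0.037 1/uM


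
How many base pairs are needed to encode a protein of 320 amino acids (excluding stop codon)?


Each amino acid = 1 codon = 3 bp
bp = 320 * 3 = 960 bp

960 bp


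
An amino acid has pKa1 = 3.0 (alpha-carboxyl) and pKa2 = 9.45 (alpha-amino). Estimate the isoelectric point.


pI = (pKa1 + pKa2) / 2
pI = (3.0 + 9.45) / 2
pI = 6.225

6.225


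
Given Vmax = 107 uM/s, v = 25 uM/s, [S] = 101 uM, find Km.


Km = [S] * (Vmax - v) / v
Km = 101 * (107 - 25) / 25
Km = 331.28 uM

331.28 uM


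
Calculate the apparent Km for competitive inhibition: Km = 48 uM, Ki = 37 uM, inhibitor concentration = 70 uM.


Km_app = Km * (1 + [I]/Ki)
Km_app = 48 * (1 + 70/37)
Km_app = 138.8108 uM

138.8108 uM


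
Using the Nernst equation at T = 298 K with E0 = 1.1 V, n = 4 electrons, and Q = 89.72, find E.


E = E0 - (RT/nF) * ln(Q)
E = 1.1 - (8.314 * 298 / (4 * 96485)) * ln(89.72)
E = 1.0711 V

1.0711 V


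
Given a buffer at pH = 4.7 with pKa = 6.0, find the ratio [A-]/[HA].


[A-]/[HA] = 10^(pH - pKa)
= 10^(4.7 - 6.0)
= 0.0501

0.0501


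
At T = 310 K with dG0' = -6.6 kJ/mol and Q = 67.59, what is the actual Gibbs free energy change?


dG = dG0' + RT * ln(Q) / 1000
dG = -6.6 + 8.314 * 310 * ln(67.59) / 1000
dG = 4.2595 kJ/mol

4.2595 kJ/mol


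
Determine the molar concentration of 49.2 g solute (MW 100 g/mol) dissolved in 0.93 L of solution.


C = (mass / MW) / volume
C = (49.2 / 100) / 0.93
C = 0.529 M

0.529 M


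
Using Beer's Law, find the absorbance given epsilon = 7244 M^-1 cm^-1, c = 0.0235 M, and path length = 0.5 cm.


A = epsilon * c * l
A = 7244 * 0.0235 * 0.5
A = 85.117

85.117


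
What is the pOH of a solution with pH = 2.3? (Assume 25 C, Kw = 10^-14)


pOH = 14 - pH
pOH = 14 - 2.3
pOH = 11.7

11.7


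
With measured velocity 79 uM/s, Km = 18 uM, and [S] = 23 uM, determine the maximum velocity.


Vmax = v * (Km + [S]) / [S]
Vmax = 79 * (18 + 23) / 23
Vmax = 140.8261 uM/s

140.8261 uM/s


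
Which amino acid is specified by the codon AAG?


Standard genetic code lookup.
Codon AAG -> Lys

Lys


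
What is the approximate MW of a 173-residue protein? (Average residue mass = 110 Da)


MW = n_residues * 110 Da
MW = 173 * 110
MW = 19030 Da

19030 Da


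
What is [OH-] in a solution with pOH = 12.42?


[OH-] = 10^(-pOH)
[OH-] = 10^(-12.42)
[OH-] = 3.802e-13 M

3.802e-13 M


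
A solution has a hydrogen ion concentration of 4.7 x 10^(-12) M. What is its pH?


pH = -log10([H+])
pH = -log10(4.7 x 10^(-12))
pH = 11.3279

11.3279


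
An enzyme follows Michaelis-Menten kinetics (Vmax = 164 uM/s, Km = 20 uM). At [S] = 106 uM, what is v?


v = Vmax * [S] / (Km + [S])
v = 164 * 106 / (20 + 106)
v = 137.9683 uM/s

137.9683 uM/s


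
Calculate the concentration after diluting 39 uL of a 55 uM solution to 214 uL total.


C2 = C1 * V1 / V2
C2 = 55 * 39 / 214
C2 = 10.0234 uM

10.0234 uM


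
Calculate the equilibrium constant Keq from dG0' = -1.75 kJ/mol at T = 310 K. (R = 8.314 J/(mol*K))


Keq = exp(-dG0 * 1000 / (R * T))
Keq = exp(-(-1.75) * 1000 / (8.314 * 310))
Keq = 1.9719

1.9719


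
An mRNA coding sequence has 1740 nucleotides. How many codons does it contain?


codons = nucleotides / 3
codons = 1740 / 3 = 580

580


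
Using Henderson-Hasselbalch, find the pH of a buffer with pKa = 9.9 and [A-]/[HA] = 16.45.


pH = pKa + log10([A-]/[HA])
pH = 9.9 + log10(16.45)
pH = 11.1162

11.1162


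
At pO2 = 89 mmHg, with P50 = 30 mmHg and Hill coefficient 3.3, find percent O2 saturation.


Y = pO2^n / (P50^n + pO2^n)
Y = 89^3.3 / (30^3.3 + 89^3.3)
Y = 97.31%

97.31%


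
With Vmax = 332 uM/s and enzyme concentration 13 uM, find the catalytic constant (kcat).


kcat = Vmax / [E]t
kcat = 332 / 13
kcat = 25.5385 s^-1

25.5385 s^-1


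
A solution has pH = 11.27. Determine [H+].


[H+] = 10^(-pH)
[H+] = 10^(-11.27)
[H+] = 5.370e-12 M

5.370e-12 M


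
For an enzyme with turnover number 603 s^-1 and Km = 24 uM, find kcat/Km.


Catalytic efficiency = kcat / Km
= 603 / 24
= 25.125 uM^-1*s^-1

25.125 uM^-1*s^-1


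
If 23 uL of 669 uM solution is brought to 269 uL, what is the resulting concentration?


C2 = C1 * V1 / V2
C2 = 669 * 23 / 269
C2 = 57.2007 uM

57.2007 uM


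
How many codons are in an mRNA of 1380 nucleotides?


codons = nucleotides / 3
codons = 1380 / 3 = 460

460


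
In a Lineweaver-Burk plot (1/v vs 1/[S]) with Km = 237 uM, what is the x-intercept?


x-intercept = -1/Km
= -1/237
= -0.0042 1/uM

-0.0042 1/uM


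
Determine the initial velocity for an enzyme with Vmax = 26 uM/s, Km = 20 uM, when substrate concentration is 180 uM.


v = Vmax * [S] / (Km + [S])
v = 26 * 180 / (20 + 180)
v = 23.4 uM/s

23.4 uM/s


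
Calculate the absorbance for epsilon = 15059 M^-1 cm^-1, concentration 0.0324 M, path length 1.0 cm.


A = epsilon * c * l
A = 15059 * 0.0324 * 1.0
A = 487.9116

487.9116


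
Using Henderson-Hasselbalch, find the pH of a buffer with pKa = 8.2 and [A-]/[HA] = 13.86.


pH = pKa + log10([A-]/[HA])
pH = 8.2 + log10(13.86)
pH = 9.3418

9.3418


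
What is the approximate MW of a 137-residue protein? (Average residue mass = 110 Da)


MW = n_residues * 110 Da
MW = 137 * 110
MW = 15070 Da

15070 Da


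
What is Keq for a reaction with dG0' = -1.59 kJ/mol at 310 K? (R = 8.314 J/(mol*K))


Keq = exp(-dG0 * 1000 / (R * T))
Keq = exp(-(-1.59) * 1000 / (8.314 * 310))
Keq = 1.8532

1.8532


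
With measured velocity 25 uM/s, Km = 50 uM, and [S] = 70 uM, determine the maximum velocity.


Vmax = v * (Km + [S]) / [S]
Vmax = 25 * (50 + 70) / 70
Vmax = 42.8571 uM/s

42.8571 uM/s


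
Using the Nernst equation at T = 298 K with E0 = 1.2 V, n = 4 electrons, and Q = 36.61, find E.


E = E0 - (RT/nF) * ln(Q)
E = 1.2 - (8.314 * 298 / (4 * 96485)) * ln(36.61)
E = 1.1769 V

1.1769 V
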